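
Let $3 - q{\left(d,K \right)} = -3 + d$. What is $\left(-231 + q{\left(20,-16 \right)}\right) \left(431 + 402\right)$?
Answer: $-204085$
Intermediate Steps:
$q{\left(d,K \right)} = 6 - d$ ($q{\left(d,K \right)} = 3 - \left(-3 + d\right) = 6 - d$)
$\left(-231 + q{\left(20,-16 \right)}\right) \left(431 + 402\right) = \left(-231 + \left(6 - 20\right)\right) \left(431 + 402\right) = \left(-231 + \left(6 - 20\right)\right) 833 = \left(-231 - 14\right) 833 = \left(-245\right) 833 = -204085$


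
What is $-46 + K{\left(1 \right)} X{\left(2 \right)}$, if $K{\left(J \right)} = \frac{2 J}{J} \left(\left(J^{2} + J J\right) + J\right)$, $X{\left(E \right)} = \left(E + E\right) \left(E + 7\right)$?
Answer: $170$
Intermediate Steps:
$X{\left(E \right)} = 2 E \left(7 + E\right)$
$K{\left(J \right)} = 2 J + 4 J^{2}$ ($K{\left(J \right)} = 2 \left(\left(J^{2} + J^{2}\right) + J\right) = 2 \left(2 J^{2} + J\right) = 2 \left(J + 2 J^{2}\right) = 2 J + 4 J^{2}$)
$-46 + K{\left(1 \right)} X{\left(2 \right)} = -46 + 2 \cdot 1 \left(1 + 2 \cdot 1\right) 2 \cdot 2 \left(7 + 2\right) = -46 + 2 \cdot 1 \left(1 + 2\right) 2 \cdot 2 \cdot 9 = -46 + 2 \cdot 1 \cdot 3 \cdot 36 = -46 + 6 \cdot 36 = -46 + 216 = 170$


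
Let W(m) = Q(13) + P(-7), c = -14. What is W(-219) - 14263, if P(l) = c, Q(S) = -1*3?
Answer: -14280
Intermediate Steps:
Q(S) = -3
P(l) = -14
W(m) = -17 (W(m) = -3 - 14 = -17)
W(-219) - 14263 = -17 - 14263 = -14280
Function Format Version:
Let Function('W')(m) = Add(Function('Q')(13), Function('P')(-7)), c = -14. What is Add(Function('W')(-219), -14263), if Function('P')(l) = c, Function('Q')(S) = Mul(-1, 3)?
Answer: -14280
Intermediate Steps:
Function('Q')(S) = -3
Function('P')(l) = -14
Function('W')(m) = -17 (Function('W')(m) = Add(-3, -14) = -17)
Add(Function('W')(-219), -14263) = Add(-17, -14263) = -14280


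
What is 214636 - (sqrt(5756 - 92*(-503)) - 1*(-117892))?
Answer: 96744 - 8*sqrt(813) ≈ 96516.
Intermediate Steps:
214636 - (sqrt(5756 - 92*(-503)) - 1*(-117892)) = 214636 - (sqrt(5756 + 46276) + 117892) = 214636 - (sqrt(52032) + 117892) = 214636 - (8*sqrt(813) + 117892) = 214636 - (117892 + 8*sqrt(813)) = 214636 + (-117892 - 8*sqrt(813)) = 96744 - 8*sqrt(813)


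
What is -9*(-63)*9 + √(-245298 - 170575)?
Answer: 5103 + I*√415873 ≈ 5103.0 + 644.88*I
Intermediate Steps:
-9*(-63)*9 + √(-245298 - 170575) = 567*9 + √(-415873) = 5103 + I*√415873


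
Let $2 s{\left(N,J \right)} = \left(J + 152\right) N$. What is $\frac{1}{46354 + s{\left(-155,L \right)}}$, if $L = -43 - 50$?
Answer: $\frac{2}{83563} \approx 2.3934 \cdot 10^{-5}$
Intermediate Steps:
$L = -93$
$s{\left(N,J \right)} = \frac{N \left(152 + J\right)}{2}$ ($s{\left(N,J \right)} = \frac{\left(J + 152\right) N}{2} = \frac{\left(152 + J\right) N}{2} = \frac{N \left(152 + J\right)}{2}$)
$\frac{1}{46354 + s{\left(-155,L \right)}} = \frac{1}{46354 + \frac{1}{2} \left(-155\right) \left(152 - 93\right)} = \frac{1}{46354 + \frac{1}{2} \left(-155\right) 59} = \frac{1}{46354 - \frac{9145}{2}} = \frac{1}{\frac{83563}{2}} = \frac{2}{83563}$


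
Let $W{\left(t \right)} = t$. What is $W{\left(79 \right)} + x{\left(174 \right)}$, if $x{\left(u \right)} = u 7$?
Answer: $1297$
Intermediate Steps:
$x{\left(u \right)} = 7 u$
$W{\left(79 \right)} + x{\left(174 \right)} = 79 + 7 \cdot 174 = 79 + 1218 = 1297$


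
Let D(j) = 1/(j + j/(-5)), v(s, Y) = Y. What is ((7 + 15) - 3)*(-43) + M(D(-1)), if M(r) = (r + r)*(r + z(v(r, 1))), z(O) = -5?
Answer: -6411/8 ≈ -801.38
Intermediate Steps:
D(j) = 5/(4*j) (D(j) = 1/(j + j*(-1/5)) = 1/(j - j/5) = 1/(4*j/5) = 5/(4*j))
M(r) = 2*r*(-5 + r) (M(r) = (r + r)*(r - 5) = (2*r)*(-5 + r) = 2*r*(-5 + r))
((7 + 15) - 3)*(-43) + M(D(-1)) = ((7 + 15) - 3)*(-43) + 2*((5/4)/(-1))*(-5 + (5/4)/(-1)) = (22 - 3)*(-43) + 2*((5/4)*(-1))*(-5 + (5/4)*(-1)) = 19*(-43) + 2*(-5/4)*(-5 - 5/4) = -817 + 2*(-5/4)*(-25/4) = -817 + 125/8 = -6411/8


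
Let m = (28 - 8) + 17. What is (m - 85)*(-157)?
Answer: 7536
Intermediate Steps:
m = 37 (m = 20 + 17 = 37)
(m - 85)*(-157) = (37 - 85)*(-157) = -48*(-157) = 7536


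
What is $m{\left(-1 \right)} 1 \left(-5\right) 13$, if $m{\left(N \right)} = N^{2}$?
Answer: $-65$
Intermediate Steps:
$m{\left(-1 \right)} 1 \left(-5\right) 13 = \left(-1\right)^{2} \cdot 1 \left(-5\right) 13 = 1 \left(-5\right) 13 = \left(-5\right) 13 = -65$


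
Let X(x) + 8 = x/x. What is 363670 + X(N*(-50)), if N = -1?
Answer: 363663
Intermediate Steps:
X(x) = -7 (X(x) = -8 + x/x = -8 + 1 = -7)
363670 + X(N*(-50)) = 363670 - 7 = 363663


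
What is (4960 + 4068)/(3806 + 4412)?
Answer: 4514/4109 ≈ 1.0986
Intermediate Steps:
(4960 + 4068)/(3806 + 4412) = 9028/8218 = 9028*(1/8218) = 4514/4109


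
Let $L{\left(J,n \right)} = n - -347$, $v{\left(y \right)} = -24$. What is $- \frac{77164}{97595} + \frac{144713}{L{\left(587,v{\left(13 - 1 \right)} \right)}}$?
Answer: $\frac{14098341263}{31523185} \approx 447.24$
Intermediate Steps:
$L{\left(J,n \right)} = 347 + n$ ($L{\left(J,n \right)} = n + 347 = 347 + n$)
$- \frac{77164}{97595} + \frac{144713}{L{\left(587,v{\left(13 - 1 \right)} \right)}} = - \frac{77164}{97595} + \frac{144713}{347 - 24} = \left(-77164\right) \frac{1}{97595} + \frac{144713}{323} = - \frac{77164}{97595} + 144713 \cdot \frac{1}{323} = - \frac{77164}{97595} + \frac{144713}{323} = \frac{14098341263}{31523185}$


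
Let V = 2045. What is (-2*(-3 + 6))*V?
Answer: -12270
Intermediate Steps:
(-2*(-3 + 6))*V = -2*(-3 + 6)*2045 = -2*3*2045 = -6*2045 = -12270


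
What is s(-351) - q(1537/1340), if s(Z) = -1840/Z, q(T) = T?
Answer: 1926113/470340 ≈ 4.0952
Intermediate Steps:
s(-351) - q(1537/1340) = -1840/(-351) - 1537/1340 = -1840*(-1/351) - 1537/1340 = 1840/351 - 1*1537/1340 = 1840/351 - 1537/1340 = 1926113/470340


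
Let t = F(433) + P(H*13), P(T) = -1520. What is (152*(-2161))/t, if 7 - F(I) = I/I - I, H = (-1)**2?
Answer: 328472/1081 ≈ 303.86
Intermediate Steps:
H = 1
F(I) = 6 + I (F(I) = 7 - (I/I - I) = 7 - (1 - I) = 7 + (-1 + I) = 6 + I)
t = -1081 (t = (6 + 433) - 1520 = 439 - 1520 = -1081)
(152*(-2161))/t = (152*(-2161))/(-1081) = -328472*(-1/1081) = 328472/1081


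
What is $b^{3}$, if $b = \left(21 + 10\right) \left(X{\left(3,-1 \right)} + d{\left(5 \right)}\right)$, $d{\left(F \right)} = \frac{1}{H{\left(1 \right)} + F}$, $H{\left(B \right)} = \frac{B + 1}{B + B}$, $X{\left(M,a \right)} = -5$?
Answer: $- \frac{726572699}{216} \approx -3.3638 \cdot 10^{6}$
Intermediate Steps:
$H{\left(B \right)} = \frac{1 + B}{2 B}$
$d{\left(F \right)} = \frac{1}{1 + F}$ ($d{\left(F \right)} = \frac{1}{\frac{1 + 1}{2 \cdot 1} + F} = \frac{1}{\frac{1}{2} \cdot 1 \cdot 2 + F} = \frac{1}{1 + F}$)
$b = - \frac{899}{6}$ ($b = \left(21 + 10\right) \left(-5 + \frac{1}{1 + 5}\right) = 31 \left(-5 + \frac{1}{6}\right) = 31 \left(- \frac{29}{6}\right) = - \frac{899}{6} \approx -149.83$)
$b^{3} = \left(- \frac{899}{6}\right)^{3} = - \frac{726572699}{216}$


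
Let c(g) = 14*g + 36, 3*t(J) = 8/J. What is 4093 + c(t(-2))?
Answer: 12331/3 ≈ 4110.3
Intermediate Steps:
t(J) = 8/(3*J) (t(J) = (8/J)/3 = 8/(3*J))
c(g) = 36 + 14*g
4093 + c(t(-2)) = 4093 + (36 + 14*((8/3)/(-2))) = 4093 + (36 + 14*((8/3)*(-½))) = 4093 + (36 + 14*(-4/3)) = 4093 + (36 - 56/3) = 4093 + 52/3 = 12331/3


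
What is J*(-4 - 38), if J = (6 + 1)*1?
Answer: -294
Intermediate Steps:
J = 7 (J = 7*1 = 7)
J*(-4 - 38) = 7*(-4 - 38) = 7*(-42) = -294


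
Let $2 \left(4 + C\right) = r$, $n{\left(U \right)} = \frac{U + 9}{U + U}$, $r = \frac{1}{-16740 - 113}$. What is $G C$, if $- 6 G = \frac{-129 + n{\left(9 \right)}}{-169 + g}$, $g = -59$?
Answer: $\frac{1078600}{2881863} \approx 0.37427$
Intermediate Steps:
$r = - \frac{1}{16853}$ ($r = \frac{1}{-16853} = - \frac{1}{16853} \approx -5.9337 \cdot 10^{-5}$)
$n{\left(U \right)} = \frac{9 + U}{2 U}$
$C = - \frac{134825}{33706}$ ($C = -4 + \frac{1}{2} \left(- \frac{1}{16853}\right) = -4 - \frac{1}{33706} = - \frac{134825}{33706} \approx -4.0$)
$G = - \frac{16}{171}$ ($G = - \frac{\left(-129 + \frac{9 + 9}{2 \cdot 9}\right) \frac{1}{-169 - 59}}{6} = - \frac{\left(-129 + \frac{1}{2} \cdot \frac{1}{9} \cdot 18\right) \frac{1}{-228}}{6} = - \frac{\left(-129 + 1\right) \left(- \frac{1}{228}\right)}{6} = - \frac{\left(-128\right) \left(- \frac{1}{228}\right)}{6} = \left(- \frac{1}{6}\right) \frac{32}{57} = - \frac{16}{171} \approx -0.093567$)
$G C = \left(- \frac{16}{171}\right) \left(- \frac{134825}{33706}\right) = \frac{1078600}{2881863}$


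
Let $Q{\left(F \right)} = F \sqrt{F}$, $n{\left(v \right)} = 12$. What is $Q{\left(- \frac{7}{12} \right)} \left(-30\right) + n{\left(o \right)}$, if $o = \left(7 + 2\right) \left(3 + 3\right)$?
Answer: $12 + \frac{35 i \sqrt{21}}{12} \approx 12.0 + 13.366 i$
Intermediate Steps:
$o = 54$ ($o = 9 \cdot 6 = 54$)
$Q{\left(F \right)} = F^{\frac{3}{2}}$
$Q{\left(- \frac{7}{12} \right)} \left(-30\right) + n{\left(o \right)} = \left(- \frac{7}{12}\right)^{\frac{3}{2}} \left(-30\right) + 12 = - \frac{7 i \sqrt{21}}{72} \left(-30\right) + 12 = \frac{35 i \sqrt{21}}{12} + 12 = 12 + \frac{35 i \sqrt{21}}{12}$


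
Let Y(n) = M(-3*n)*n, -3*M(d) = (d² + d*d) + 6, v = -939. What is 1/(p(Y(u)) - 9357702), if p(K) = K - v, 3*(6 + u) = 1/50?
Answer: -562500/5262445872301 ≈ -1.0689e-7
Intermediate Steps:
u = -899/150 (u = -6 + (⅓)/50 = -6 + (⅓)*(1/50) = -6 + 1/150 = -899/150 ≈ -5.9933)
M(d) = -2 - 2*d²/3 (M(d) = -((d² + d*d) + 6)/3 = -((d² + d²) + 6)/3 = -(2*d² + 6)/3 = -(6 + 2*d²)/3 = -2 - 2*d²/3)
Y(n) = n*(-2 - 6*n²) (Y(n) = (-2 - 2*9*n²/3)*n = (-2 - 6*n²)*n = n*(-2 - 6*n²))
p(K) = 939 + K (p(K) = K - 1*(-939) = K + 939 = 939 + K)
1/(p(Y(u)) - 9357702) = 1/((939 + (-6*(-899/150)³ - 2*(-899/150))) - 9357702) = 1/((939 + (-6*(-726572699/3375000) + 899/75)) - 9357702) = 1/((939 + (726572699/562500 + 899/75)) - 9357702) = 1/((939 + 733315199/562500) - 9357702) = 1/(1261502699/562500 - 9357702) = 1/(-5262445872301/562500) = -562500/5262445872301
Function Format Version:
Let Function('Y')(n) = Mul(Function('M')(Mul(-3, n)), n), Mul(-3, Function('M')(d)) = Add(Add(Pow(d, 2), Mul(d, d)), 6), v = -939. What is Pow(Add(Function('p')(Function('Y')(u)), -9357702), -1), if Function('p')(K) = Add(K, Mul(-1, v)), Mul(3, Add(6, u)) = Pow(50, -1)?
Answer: Rational(-562500, 5262445872301) ≈ -1.0689e-7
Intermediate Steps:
u = Rational(-899, 150) (u = Add(-6, Mul(Rational(1, 3), Pow(50, -1))) = Add(-6, Mul(Rational(1, 3), Rational(1, 50))) = Add(-6, Rational(1, 150)) = Rational(-899, 150) ≈ -5.9933)
Function('M')(d) = Add(-2, Mul(Rational(-2, 3), Pow(d, 2))) (Function('M')(d) = Mul(Rational(-1, 3), Add(Add(Pow(d, 2), Mul(d, d)), 6)) = Mul(Rational(-1, 3), Add(Add(Pow(d, 2), Pow(d, 2)), 6)) = Mul(Rational(-1, 3), Add(Mul(2, Pow(d, 2)), 6)) = Mul(Rational(-1, 3), Add(6, Mul(2, Pow(d, 2)))) = Add(-2, Mul(Rational(-2, 3), Pow(d, 2))))
Function('Y')(n) = Mul(n, Add(-2, Mul(-6, Pow(n, 2)))) (Function('Y')(n) = Mul(Add(-2, Mul(Rational(-2, 3), Pow(Mul(-3, n), 2))), n) = Mul(Add(-2, Mul(Rational(-2, 3), Mul(9, Pow(n, 2)))), n) = Mul(Add(-2, Mul(-6, Pow(n, 2))), n) = Mul(n, Add(-2, Mul(-6, Pow(n, 2)))))
Function('p')(K) = Add(939, K) (Function('p')(K) = Add(K, Mul(-1, -939)) = Add(K, 939) = Add(939, K))
Pow(Add(Function('p')(Function('Y')(u)), -9357702), -1) = Pow(Add(Add(939, Add(Mul(-6, Pow(Rational(-899, 150), 3)), Mul(-2, Rational(-899, 150)))), -9357702), -1) = Pow(Add(Add(939, Add(Mul(-6, Rational(-726572699, 3375000)), Rational(899, 75))), -9357702), -1) = Pow(Add(Add(939, Add(Rational(726572699, 562500), Rational(899, 75))), -9357702), -1) = Pow(Add(Add(939, Rational(733315199, 562500)), -9357702), -1) = Pow(Add(Rational(1261502699, 562500), -9357702), -1) = Pow(Rational(-5262445872301, 562500), -1) = Rational(-562500, 5262445872301)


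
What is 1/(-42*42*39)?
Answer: -1/68796 ≈ -1.4536e-5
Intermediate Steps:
1/(-42*42*39) = 1/(-1764*39) = 1/(-68796) = -1/68796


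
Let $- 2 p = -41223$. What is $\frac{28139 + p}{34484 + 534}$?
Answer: $\frac{97501}{70036} \approx 1.3922$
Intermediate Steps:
$p = \frac{41223}{2}$ ($p = \left(- \frac{1}{2}\right) \left(-41223\right) = \frac{41223}{2} \approx 20612.0$)
$\frac{28139 + p}{34484 + 534} = \frac{28139 + \frac{41223}{2}}{34484 + 534} = \frac{97501}{2 \cdot 35018} = \frac{97501}{2} \cdot \frac{1}{35018} = \frac{97501}{70036}$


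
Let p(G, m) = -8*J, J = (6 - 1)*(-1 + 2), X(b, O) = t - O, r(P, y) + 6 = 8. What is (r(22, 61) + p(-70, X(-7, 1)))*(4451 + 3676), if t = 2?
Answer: -308826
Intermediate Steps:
r(P, y) = 2 (r(P, y) = -6 + 8 = 2)
X(b, O) = 2 - O
J = 5 (J = 5*1 = 5)
p(G, m) = -40 (p(G, m) = -8*5 = -40)
(r(22, 61) + p(-70, X(-7, 1)))*(4451 + 3676) = (2 - 40)*(4451 + 3676) = -38*8127 = -308826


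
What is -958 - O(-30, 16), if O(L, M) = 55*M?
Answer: -1838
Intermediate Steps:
-958 - O(-30, 16) = -958 - 55*16 = -958 - 1*880 = -958 - 880 = -1838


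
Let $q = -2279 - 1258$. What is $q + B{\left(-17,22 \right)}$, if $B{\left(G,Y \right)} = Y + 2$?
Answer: $-3513$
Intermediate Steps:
$B{\left(G,Y \right)} = 2 + Y$
$q = -3537$ ($q = -2279 - 1258 = -3537$)
$q + B{\left(-17,22 \right)} = -3537 + \left(2 + 22\right) = -3537 + 24 = -3513$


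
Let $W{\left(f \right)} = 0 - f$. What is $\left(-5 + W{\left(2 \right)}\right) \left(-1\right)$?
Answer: $7$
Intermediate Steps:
$W{\left(f \right)} = - f$
$\left(-5 + W{\left(2 \right)}\right) \left(-1\right) = \left(-5 - 2\right) \left(-1\right) = \left(-7\right) \left(-1\right) = 7$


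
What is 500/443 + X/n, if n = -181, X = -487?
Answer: 306241/80183 ≈ 3.8193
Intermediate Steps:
500/443 + X/n = 500/443 - 487/(-181) = 500*(1/443) - 487*(-1/181) = 500/443 + 487/181 = 306241/80183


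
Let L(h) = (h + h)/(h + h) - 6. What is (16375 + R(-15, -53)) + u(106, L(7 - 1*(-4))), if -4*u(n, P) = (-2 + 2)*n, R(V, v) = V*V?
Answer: 16600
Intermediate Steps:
R(V, v) = V**2
L(h) = -5 (L(h) = (2*h)/((2*h)) - 6 = (2*h)*(1/(2*h)) - 6 = 1 - 6 = -5)
u(n, P) = 0 (u(n, P) = -(-2 + 2)*n/4 = -0*n = -1/4*0 = 0)
(16375 + R(-15, -53)) + u(106, L(7 - 1*(-4))) = (16375 + (-15)**2) + 0 = (16375 + 225) + 0 = 16600 + 0 = 16600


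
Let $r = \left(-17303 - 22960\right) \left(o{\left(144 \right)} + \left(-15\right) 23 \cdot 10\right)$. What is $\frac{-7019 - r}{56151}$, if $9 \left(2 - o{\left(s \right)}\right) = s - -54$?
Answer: $- \frac{139719629}{56151} \approx -2488.3$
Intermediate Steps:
$o{\left(s \right)} = -4 - \frac{s}{9}$ ($o{\left(s \right)} = 2 - \frac{s - -54}{9} = 2 - \frac{s + 54}{9} = 2 - \frac{54 + s}{9} = 2 - \left(6 + \frac{s}{9}\right) = -4 - \frac{s}{9}$)
$r = 139712610$ ($r = \left(-17303 - 22960\right) \left(\left(-4 - 16\right) + \left(-15\right) 23 \cdot 10\right) = - 40263 \left(\left(-4 - 16\right) - 3450\right) = - 40263 \left(-20 - 3450\right) = \left(-40263\right) \left(-3470\right) = 139712610$)
$\frac{-7019 - r}{56151} = \frac{-7019 - 139712610}{56151} = \left(-7019 - 139712610\right) \frac{1}{56151} = \left(-139719629\right) \frac{1}{56151} = - \frac{139719629}{56151}$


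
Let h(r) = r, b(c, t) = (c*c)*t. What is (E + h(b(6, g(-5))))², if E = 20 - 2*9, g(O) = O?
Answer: 31684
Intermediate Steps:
b(c, t) = t*c² (b(c, t) = c²*t = t*c²)
E = 2 (E = 20 - 18 = 2)
(E + h(b(6, g(-5))))² = (2 - 5*6²)² = (2 - 5*36)² = (2 - 180)² = (-178)² = 31684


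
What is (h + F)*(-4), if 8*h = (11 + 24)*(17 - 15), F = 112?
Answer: -483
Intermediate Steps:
h = 35/4 (h = ((11 + 24)*(17 - 15))/8 = (35*2)/8 = (⅛)*70 = 35/4 ≈ 8.7500)
(h + F)*(-4) = (35/4 + 112)*(-4) = (483/4)*(-4) = -483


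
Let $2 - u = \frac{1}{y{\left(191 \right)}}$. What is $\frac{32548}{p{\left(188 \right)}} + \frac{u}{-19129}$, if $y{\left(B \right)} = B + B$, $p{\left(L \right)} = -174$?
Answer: $- \frac{118918708553}{635733186} \approx -187.06$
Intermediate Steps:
$y{\left(B \right)} = 2 B$
$u = \frac{763}{382}$ ($u = 2 - \frac{1}{2 \cdot 191} = 2 - \frac{1}{382} = \frac{763}{382} \approx 1.9974$)
$\frac{32548}{p{\left(188 \right)}} + \frac{u}{-19129} = \frac{32548}{-174} + \frac{763}{382 \left(-19129\right)} = 32548 \left(- \frac{1}{174}\right) + \frac{763}{382} \left(- \frac{1}{19129}\right) = - \frac{16274}{87} - \frac{763}{7307278} = - \frac{118918708553}{635733186}$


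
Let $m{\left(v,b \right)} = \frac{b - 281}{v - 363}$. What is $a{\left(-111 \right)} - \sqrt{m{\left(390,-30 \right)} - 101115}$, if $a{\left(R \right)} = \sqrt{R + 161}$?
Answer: $5 \sqrt{2} - \frac{4 i \sqrt{511953}}{9} \approx 7.0711 - 318.0 i$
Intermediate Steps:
$m{\left(v,b \right)} = \frac{-281 + b}{-363 + v}$
$a{\left(R \right)} = \sqrt{161 + R}$
$a{\left(-111 \right)} - \sqrt{m{\left(390,-30 \right)} - 101115} = \sqrt{161 - 111} - \sqrt{\frac{-281 - 30}{-363 + 390} - 101115} = \sqrt{50} - \sqrt{\frac{1}{27} \left(-311\right) - 101115} = 5 \sqrt{2} - \sqrt{\frac{1}{27} \left(-311\right) - 101115} = 5 \sqrt{2} - \sqrt{- \frac{311}{27} - 101115} = 5 \sqrt{2} - \sqrt{- \frac{2730416}{27}} = 5 \sqrt{2} - \frac{4 i \sqrt{511953}}{9}$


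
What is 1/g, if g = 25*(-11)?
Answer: -1/275 ≈ -0.0036364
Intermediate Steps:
g = -275
1/g = 1/(-275) = -1/275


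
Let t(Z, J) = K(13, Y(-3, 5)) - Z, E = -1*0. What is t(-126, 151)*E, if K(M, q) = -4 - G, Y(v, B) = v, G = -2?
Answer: 0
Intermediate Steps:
E = 0
K(M, q) = -2 (K(M, q) = -4 - 1*(-2) = -4 + 2 = -2)
t(Z, J) = -2 - Z
t(-126, 151)*E = (-2 - 1*(-126))*0 = (-2 + 126)*0 = 124*0 = 0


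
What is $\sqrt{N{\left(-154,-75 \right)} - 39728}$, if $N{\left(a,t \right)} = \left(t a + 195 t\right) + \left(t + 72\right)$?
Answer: $i \sqrt{42806} \approx 206.9 i$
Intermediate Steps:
$N{\left(a,t \right)} = 72 + 196 t + a t$ ($N{\left(a,t \right)} = \left(a t + 195 t\right) + \left(72 + t\right) = \left(195 t + a t\right) + \left(72 + t\right) = 72 + 196 t + a t$)
$\sqrt{N{\left(-154,-75 \right)} - 39728} = \sqrt{\left(72 + 196 \left(-75\right) - -11550\right) - 39728} = \sqrt{\left(72 - 14700 + 11550\right) - 39728} = \sqrt{-3078 - 39728} = \sqrt{-42806} = i \sqrt{42806}$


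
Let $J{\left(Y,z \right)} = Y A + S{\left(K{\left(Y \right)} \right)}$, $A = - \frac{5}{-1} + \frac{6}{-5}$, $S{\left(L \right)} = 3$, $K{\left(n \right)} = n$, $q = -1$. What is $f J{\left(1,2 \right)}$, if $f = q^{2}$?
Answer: $\frac{34}{5} \approx 6.8$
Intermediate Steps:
$A = \frac{19}{5}$ ($A = \left(-5\right) \left(-1\right) + 6 \left(- \frac{1}{5}\right) = 5 - \frac{6}{5} = \frac{19}{5} \approx 3.8$)
$J{\left(Y,z \right)} = 3 + \frac{19 Y}{5}$ ($J{\left(Y,z \right)} = Y \frac{19}{5} + 3 = \frac{19 Y}{5} + 3 = 3 + \frac{19 Y}{5}$)
$f = 1$ ($f = \left(-1\right)^{2} = 1$)
$f J{\left(1,2 \right)} = 1 \left(3 + \frac{19}{5} \cdot 1\right) = 1 \left(3 + \frac{19}{5}\right) = 1 \cdot \frac{34}{5} = \frac{34}{5}$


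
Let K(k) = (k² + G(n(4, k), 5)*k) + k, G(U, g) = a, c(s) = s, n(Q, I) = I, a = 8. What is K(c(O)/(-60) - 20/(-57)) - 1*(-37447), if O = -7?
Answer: 48671873869/1299600 ≈ 37451.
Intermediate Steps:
G(U, g) = 8
K(k) = k² + 9*k (K(k) = (k² + 8*k) + k = k² + 9*k)
K(c(O)/(-60) - 20/(-57)) - 1*(-37447) = (-7/(-60) - 20/(-57))*(9 + (-7/(-60) - 20/(-57))) - 1*(-37447) = (-7*(-1/60) - 20*(-1/57))*(9 + (-7*(-1/60) - 20*(-1/57))) + 37447 = (7/60 + 20/57)*(9 + (7/60 + 20/57)) + 37447 = 533*(9 + 533/1140)/1140 + 37447 = (533/1140)*(10793/1140) + 37447 = 5752669/1299600 + 37447 = 48671873869/1299600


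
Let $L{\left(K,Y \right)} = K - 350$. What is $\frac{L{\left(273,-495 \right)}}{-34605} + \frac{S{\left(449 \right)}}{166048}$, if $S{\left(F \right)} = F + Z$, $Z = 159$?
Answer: $\frac{1057048}{179565345} \approx 0.0058867$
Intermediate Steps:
$S{\left(F \right)} = 159 + F$ ($S{\left(F \right)} = F + 159 = 159 + F$)
$L{\left(K,Y \right)} = -350 + K$
$\frac{L{\left(273,-495 \right)}}{-34605} + \frac{S{\left(449 \right)}}{166048} = \frac{-350 + 273}{-34605} + \frac{159 + 449}{166048} = \left(-77\right) \left(- \frac{1}{34605}\right) + 608 \cdot \frac{1}{166048} = \frac{77}{34605} + \frac{19}{5189} = \frac{1057048}{179565345}$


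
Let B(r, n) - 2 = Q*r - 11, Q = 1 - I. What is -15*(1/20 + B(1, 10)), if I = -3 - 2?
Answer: 177/4 ≈ 44.250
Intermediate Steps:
I = -5
Q = 6 (Q = 1 - 1*(-5) = 1 + 5 = 6)
B(r, n) = -9 + 6*r (B(r, n) = 2 + (6*r - 11) = 2 + (-11 + 6*r) = -9 + 6*r)
-15*(1/20 + B(1, 10)) = -15*(1/20 + (-9 + 6*1)) = -15*(1/20 + (-9 + 6)) = -15*(1/20 - 3) = -15*(-59/20) = 177/4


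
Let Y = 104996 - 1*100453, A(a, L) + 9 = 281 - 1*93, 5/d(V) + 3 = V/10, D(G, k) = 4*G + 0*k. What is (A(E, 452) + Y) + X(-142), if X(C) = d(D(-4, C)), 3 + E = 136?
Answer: 108581/23 ≈ 4720.9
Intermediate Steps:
D(G, k) = 4*G (D(G, k) = 4*G + 0 = 4*G)
E = 133 (E = -3 + 136 = 133)
d(V) = 5/(-3 + V/10)
X(C) = -25/23 (X(C) = 50/(-30 + 4*(-4)) = 50/(-30 - 16) = 50/(-46) = 50*(-1/46) = -25/23)
A(a, L) = 179 (A(a, L) = -9 + (281 - 1*93) = -9 + (281 - 93) = -9 + 188 = 179)
Y = 4543 (Y = 104996 - 100453 = 4543)
(A(E, 452) + Y) + X(-142) = (179 + 4543) - 25/23 = 4722 - 25/23 = 108581/23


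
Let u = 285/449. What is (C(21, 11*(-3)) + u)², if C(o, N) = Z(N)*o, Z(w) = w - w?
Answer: 81225/201601 ≈ 0.40290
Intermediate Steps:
Z(w) = 0
u = 285/449 (u = 285*(1/449) = 285/449 ≈ 0.63474)
C(o, N) = 0 (C(o, N) = 0*o = 0)
(C(21, 11*(-3)) + u)² = (0 + 285/449)² = (285/449)² = 81225/201601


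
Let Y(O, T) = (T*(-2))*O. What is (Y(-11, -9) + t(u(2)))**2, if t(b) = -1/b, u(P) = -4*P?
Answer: 2505889/64 ≈ 39155.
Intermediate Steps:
Y(O, T) = -2*O*T (Y(O, T) = (-2*T)*O = -2*O*T)
(Y(-11, -9) + t(u(2)))**2 = (-2*(-11)*(-9) - 1/((-4*2)))**2 = (-198 - 1/(-8))**2 = (-198 - 1*(-1/8))**2 = (-198 + 1/8)**2 = (-1583/8)**2 = 2505889/64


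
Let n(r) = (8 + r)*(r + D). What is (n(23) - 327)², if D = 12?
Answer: 574564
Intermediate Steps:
n(r) = (8 + r)*(12 + r) (n(r) = (8 + r)*(r + 12) = (8 + r)*(12 + r))
(n(23) - 327)² = ((96 + 23² + 20*23) - 327)² = ((96 + 529 + 460) - 327)² = (1085 - 327)² = 758² = 574564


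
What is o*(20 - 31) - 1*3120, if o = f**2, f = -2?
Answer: -3164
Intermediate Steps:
o = 4 (o = (-2)**2 = 4)
o*(20 - 31) - 1*3120 = 4*(20 - 31) - 1*3120 = 4*(-11) - 3120 = -44 - 3120 = -3164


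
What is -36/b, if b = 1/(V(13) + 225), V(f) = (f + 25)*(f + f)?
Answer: -43668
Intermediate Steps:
V(f) = 2*f*(25 + f) (V(f) = (25 + f)*(2*f) = 2*f*(25 + f))
b = 1/1213 (b = 1/(2*13*(25 + 13) + 225) = 1/(2*13*38 + 225) = 1/(988 + 225) = 1/1213 ≈ 0.00082440)
-36/b = -36/1/1213 = -36*1213 = -43668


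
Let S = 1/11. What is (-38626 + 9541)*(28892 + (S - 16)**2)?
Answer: -102569910345/121 ≈ -8.4769e+8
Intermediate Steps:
S = 1/11 ≈ 0.090909
(-38626 + 9541)*(28892 + (S - 16)**2) = (-38626 + 9541)*(28892 + (1/11 - 16)**2) = -29085*(28892 + (-175/11)**2) = -29085*(28892 + 30625/121) = -29085*3526557/121 = -102569910345/121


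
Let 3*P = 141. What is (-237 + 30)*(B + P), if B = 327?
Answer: -77418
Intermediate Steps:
P = 47 (P = (⅓)*141 = 47)
(-237 + 30)*(B + P) = (-237 + 30)*(327 + 47) = -207*374 = -77418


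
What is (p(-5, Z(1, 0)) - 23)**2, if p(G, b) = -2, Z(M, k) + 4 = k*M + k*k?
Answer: 625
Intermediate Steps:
Z(M, k) = -4 + k**2 + M*k (Z(M, k) = -4 + (k*M + k*k) = -4 + (M*k + k**2) = -4 + (k**2 + M*k) = -4 + k**2 + M*k)
(p(-5, Z(1, 0)) - 23)**2 = (-2 - 23)**2 = (-25)**2 = 625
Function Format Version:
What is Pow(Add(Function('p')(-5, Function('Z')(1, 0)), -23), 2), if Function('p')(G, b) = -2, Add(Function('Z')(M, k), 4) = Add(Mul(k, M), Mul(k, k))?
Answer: 625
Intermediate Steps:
Function('Z')(M, k) = Add(-4, Pow(k, 2), Mul(M, k)) (Function('Z')(M, k) = Add(-4, Add(Mul(k, M), Mul(k, k))) = Add(-4, Add(Mul(M, k), Pow(k, 2))) = Add(-4, Add(Pow(k, 2), Mul(M, k))) = Add(-4, Pow(k, 2), Mul(M, k)))
Pow(Add(Function('p')(-5, Function('Z')(1, 0)), -23), 2) = Pow(Add(-2, -23), 2) = Pow(-25, 2) = 625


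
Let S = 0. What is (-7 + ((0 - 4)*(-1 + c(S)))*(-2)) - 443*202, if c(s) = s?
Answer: -89501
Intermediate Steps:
(-7 + ((0 - 4)*(-1 + c(S)))*(-2)) - 443*202 = (-7 + ((0 - 4)*(-1 + 0))*(-2)) - 443*202 = (-7 - 4*(-1)*(-2)) - 89486 = (-7 + 4*(-2)) - 89486 = (-7 - 8) - 89486 = -15 - 89486 = -89501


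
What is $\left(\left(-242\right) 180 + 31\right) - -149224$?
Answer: $105695$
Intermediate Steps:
$\left(\left(-242\right) 180 + 31\right) - -149224 = \left(-43560 + 31\right) + 149224 = -43529 + 149224 = 105695$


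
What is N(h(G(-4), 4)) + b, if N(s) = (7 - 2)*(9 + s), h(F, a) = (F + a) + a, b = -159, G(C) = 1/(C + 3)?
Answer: -79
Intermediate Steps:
G(C) = 1/(3 + C)
h(F, a) = F + 2*a
N(s) = 45 + 5*s (N(s) = 5*(9 + s) = 45 + 5*s)
N(h(G(-4), 4)) + b = (45 + 5*(1/(3 - 4) + 2*4)) - 159 = (45 + 5*(1/(-1) + 8)) - 159 = (45 + 5*(-1 + 8)) - 159 = (45 + 5*7) - 159 = (45 + 35) - 159 = 80 - 159 = -79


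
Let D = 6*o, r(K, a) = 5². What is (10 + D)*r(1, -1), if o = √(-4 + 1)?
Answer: 250 + 150*I*√3 ≈ 250.0 + 259.81*I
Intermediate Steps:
o = I*√3 (o = √(-3) = I*√3 ≈ 1.732*I)
r(K, a) = 25
D = 6*I*√3 (D = 6*(I*√3) = 6*I*√3 ≈ 10.392*I)
(10 + D)*r(1, -1) = (10 + 6*I*√3)*25 = 250 + 150*I*√3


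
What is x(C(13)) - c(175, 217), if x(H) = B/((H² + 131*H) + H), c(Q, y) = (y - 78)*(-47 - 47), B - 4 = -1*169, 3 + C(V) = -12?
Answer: 1528733/117 ≈ 13066.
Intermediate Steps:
C(V) = -15 (C(V) = -3 - 12 = -15)
B = -165 (B = 4 - 1*169 = 4 - 169 = -165)
c(Q, y) = 7332 - 94*y (c(Q, y) = (-78 + y)*(-94) = 7332 - 94*y)
x(H) = -165/(H² + 132*H) (x(H) = -165/((H² + 131*H) + H) = -165/(H² + 132*H))
x(C(13)) - c(175, 217) = -165/(-15*(132 - 15)) - (7332 - 94*217) = -165*(-1/15)/117 - (7332 - 20398) = -165*(-1/15)*1/117 - 1*(-13066) = 11/117 + 13066 = 1528733/117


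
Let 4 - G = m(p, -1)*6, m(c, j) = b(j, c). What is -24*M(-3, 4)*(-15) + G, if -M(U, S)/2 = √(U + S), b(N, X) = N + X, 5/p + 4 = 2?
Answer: -695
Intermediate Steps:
p = -5/2 (p = 5/(-4 + 2) = 5/(-2) = 5*(-½) = -5/2 ≈ -2.5000)
M(U, S) = -2*√(S + U) (M(U, S) = -2*√(U + S) = -2*√(S + U))
m(c, j) = c + j (m(c, j) = j + c = c + j)
G = 25 (G = 4 - (-5/2 - 1)*6 = 4 - (-7)*6/2 = 4 - 1*(-21) = 4 + 21 = 25)
-24*M(-3, 4)*(-15) + G = -24*(-2*√(4 - 3))*(-15) + 25 = -24*(-2*√1)*(-15) + 25 = -24*(-2*1)*(-15) + 25 = -(-48)*(-15) + 25 = -24*30 + 25 = -720 + 25 = -695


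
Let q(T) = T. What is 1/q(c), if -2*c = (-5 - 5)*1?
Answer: 1/5 ≈ 0.20000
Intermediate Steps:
c = 5 (c = -(-5 - 5)/2 = -(-5) = -1/2*(-10) = 5)
1/q(c) = 1/5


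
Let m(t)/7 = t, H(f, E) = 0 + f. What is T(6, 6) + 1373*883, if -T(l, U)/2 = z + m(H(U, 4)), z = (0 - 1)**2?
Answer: 1212273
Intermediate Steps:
H(f, E) = f
m(t) = 7*t
z = 1 (z = (-1)**2 = 1)
T(l, U) = -2 - 14*U (T(l, U) = -2*(1 + 7*U) = -2 - 14*U)
T(6, 6) + 1373*883 = (-2 - 14*6) + 1373*883 = (-2 - 84) + 1212359 = -86 + 1212359 = 1212273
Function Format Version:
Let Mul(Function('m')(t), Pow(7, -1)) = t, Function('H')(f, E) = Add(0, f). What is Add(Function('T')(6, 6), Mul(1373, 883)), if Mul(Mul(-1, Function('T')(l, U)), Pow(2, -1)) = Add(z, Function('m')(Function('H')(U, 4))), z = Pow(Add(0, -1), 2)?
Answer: 1212273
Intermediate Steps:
Function('H')(f, E) = f
Function('m')(t) = Mul(7, t)
z = 1 (z = Pow(-1, 2) = 1)
Function('T')(l, U) = Add(-2, Mul(-14, U)) (Function('T')(l, U) = Mul(-2, Add(1, Mul(7, U))) = Add(-2, Mul(-14, U)))
Add(Function('T')(6, 6), Mul(1373, 883)) = Add(Add(-2, Mul(-14, 6)), Mul(1373, 883)) = Add(Add(-2, -84), 1212359) = Add(-86, 1212359) = 1212273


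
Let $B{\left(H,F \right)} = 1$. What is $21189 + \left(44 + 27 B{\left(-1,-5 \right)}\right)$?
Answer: $21260$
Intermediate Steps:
$21189 + \left(44 + 27 B{\left(-1,-5 \right)}\right) = 21189 + \left(44 + 27 \cdot 1\right) = 21189 + \left(44 + 27\right) = 21189 + 71 = 21260$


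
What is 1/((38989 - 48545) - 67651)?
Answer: -1/77207 ≈ -1.2952e-5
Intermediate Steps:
1/((38989 - 48545) - 67651) = 1/(-9556 - 67651) = 1/(-77207) = -1/77207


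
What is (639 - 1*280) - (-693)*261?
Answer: 181232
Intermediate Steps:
(639 - 1*280) - (-693)*261 = (639 - 280) - 693*(-261) = 359 + 180873 = 181232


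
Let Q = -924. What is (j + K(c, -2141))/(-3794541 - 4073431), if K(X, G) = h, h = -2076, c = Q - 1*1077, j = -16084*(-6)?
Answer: -23607/1966993 ≈ -0.012002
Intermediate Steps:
j = 96504
c = -2001 (c = -924 - 1*1077 = -924 - 1077 = -2001)
K(X, G) = -2076
(j + K(c, -2141))/(-3794541 - 4073431) = (96504 - 2076)/(-3794541 - 4073431) = 94428/(-7867972) = 94428*(-1/7867972) = -23607/1966993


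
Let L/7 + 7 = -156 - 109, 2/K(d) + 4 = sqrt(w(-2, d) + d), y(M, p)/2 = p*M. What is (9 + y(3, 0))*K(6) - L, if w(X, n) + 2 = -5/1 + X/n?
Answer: 24698/13 - 9*I*sqrt(3)/13 ≈ 1899.8 - 1.1991*I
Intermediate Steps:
y(M, p) = 2*M*p (y(M, p) = 2*(p*M) = 2*(M*p) = 2*M*p)
w(X, n) = -7 + X/n (w(X, n) = -2 + (-5/1 + X/n) = -2 + (-5*1 + X/n) = -2 + (-5 + X/n) = -7 + X/n)
K(d) = 2/(-4 + sqrt(-7 + d - 2/d)) (K(d) = 2/(-4 + sqrt((-7 - 2/d) + d)) = 2/(-4 + sqrt(-7 + d - 2/d)))
L = -1904 (L = -49 + 7*(-156 - 109) = -49 + 7*(-265) = -49 - 1855 = -1904)
(9 + y(3, 0))*K(6) - L = (9 + 2*3*0)*(2/(-4 + sqrt(-7 + 6 - 2/6))) - 1*(-1904) = (9 + 0)*(2/(-4 + sqrt(-7 + 6 - 2*1/6))) + 1904 = 9*(2/(-4 + sqrt(-7 + 6 - 1/3))) + 1904 = 9*(2/(-4 + sqrt(-4/3))) + 1904 = 9*(2/(-4 + 2*I*sqrt(3)/3)) + 1904 = 18/(-4 + 2*I*sqrt(3)/3) + 1904 = 1904 + 18/(-4 + 2*I*sqrt(3)/3)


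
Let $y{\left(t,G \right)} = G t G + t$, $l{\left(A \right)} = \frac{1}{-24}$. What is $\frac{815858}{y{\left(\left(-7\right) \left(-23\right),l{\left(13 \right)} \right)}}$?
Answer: $\frac{469934208}{92897} \approx 5058.7$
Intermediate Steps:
$l{\left(A \right)} = - \frac{1}{24}$
$y{\left(t,G \right)} = t + t G^{2}$ ($y{\left(t,G \right)} = t G^{2} + t = t + t G^{2}$)
$\frac{815858}{y{\left(\left(-7\right) \left(-23\right),l{\left(13 \right)} \right)}} = \frac{815858}{\left(-7\right) \left(-23\right) \left(1 + \left(- \frac{1}{24}\right)^{2}\right)} = \frac{815858}{161 \left(1 + \frac{1}{576}\right)} = \frac{815858}{161 \cdot \frac{577}{576}} = \frac{815858}{\frac{92897}{576}} = 815858 \cdot \frac{576}{92897} = \frac{469934208}{92897}$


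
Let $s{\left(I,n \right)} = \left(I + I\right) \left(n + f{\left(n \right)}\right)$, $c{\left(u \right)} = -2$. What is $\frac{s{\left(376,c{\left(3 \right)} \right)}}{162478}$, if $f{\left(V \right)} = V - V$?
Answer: $- \frac{752}{81239} \approx -0.0092566$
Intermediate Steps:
$f{\left(V \right)} = 0$
$s{\left(I,n \right)} = 2 I n$ ($s{\left(I,n \right)} = \left(I + I\right) \left(n + 0\right) = 2 I n$)
$\frac{s{\left(376,c{\left(3 \right)} \right)}}{162478} = \frac{2 \cdot 376 \left(-2\right)}{162478} = \left(-1504\right) \frac{1}{162478} = - \frac{752}{81239}$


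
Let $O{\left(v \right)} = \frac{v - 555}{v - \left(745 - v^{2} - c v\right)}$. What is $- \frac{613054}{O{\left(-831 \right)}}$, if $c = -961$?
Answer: $\frac{455982208552}{693} \approx 6.5798 \cdot 10^{8}$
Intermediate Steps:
$O{\left(v \right)} = \frac{-555 + v}{-745 + v^{2} - 960 v}$ ($O{\left(v \right)} = \frac{v - 555}{v - \left(745 - v^{2} + 961 v\right)} = \frac{-555 + v}{v - \left(745 - v^{2} + 961 v\right)} = \frac{-555 + v}{-745 + v^{2} - 960 v}$)
$- \frac{613054}{O{\left(-831 \right)}} = - \frac{613054}{\frac{1}{-745 + \left(-831\right)^{2} - -797760} \left(-555 - 831\right)} = - \frac{613054}{\frac{1}{-745 + 690561 + 797760} \left(-1386\right)} = - \frac{613054}{\frac{1}{1487576} \left(-1386\right)} = - \frac{613054}{- \frac{693}{743788}} = \left(-613054\right) \left(- \frac{743788}{693}\right) = \frac{455982208552}{693}$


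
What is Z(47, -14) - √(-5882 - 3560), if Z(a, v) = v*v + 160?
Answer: 356 - I*√9442 ≈ 356.0 - 97.17*I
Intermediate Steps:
Z(a, v) = 160 + v² (Z(a, v) = v² + 160 = 160 + v²)
Z(47, -14) - √(-5882 - 3560) = (160 + (-14)²) - √(-5882 - 3560) = (160 + 196) - √(-9442) = 356 - I*√9442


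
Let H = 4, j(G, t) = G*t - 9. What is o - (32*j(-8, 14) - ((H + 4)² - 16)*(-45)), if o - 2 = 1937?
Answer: 3651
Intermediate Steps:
j(G, t) = -9 + G*t
o = 1939 (o = 2 + 1937 = 1939)
o - (32*j(-8, 14) - ((H + 4)² - 16)*(-45)) = 1939 - (32*(-9 - 8*14) - ((4 + 4)² - 16)*(-45)) = 1939 - (32*(-9 - 112) - (8² - 16)*(-45)) = 1939 - (32*(-121) - (64 - 16)*(-45)) = 1939 - (-3872 - 48*(-45)) = 1939 - (-3872 - 1*(-2160)) = 1939 - (-3872 + 2160) = 1939 - 1*(-1712) = 1939 + 1712 = 3651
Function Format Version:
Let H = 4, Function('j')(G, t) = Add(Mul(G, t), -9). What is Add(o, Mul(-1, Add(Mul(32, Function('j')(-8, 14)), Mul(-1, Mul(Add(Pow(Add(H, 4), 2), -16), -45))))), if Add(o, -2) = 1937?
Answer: 3651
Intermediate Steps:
Function('j')(G, t) = Add(-9, Mul(G, t))
o = 1939 (o = Add(2, 1937) = 1939)
Add(o, Mul(-1, Add(Mul(32, Function('j')(-8, 14)), Mul(-1, Mul(Add(Pow(Add(H, 4), 2), -16), -45))))) = Add(1939, Mul(-1, Add(Mul(32, Add(-9, Mul(-8, 14))), Mul(-1, Mul(Add(Pow(Add(4, 4), 2), -16), -45))))) = Add(1939, Mul(-1, Add(Mul(32, Add(-9, -112)), Mul(-1, Mul(Add(Pow(8, 2), -16), -45))))) = Add(1939, Mul(-1, Add(Mul(32, -121), Mul(-1, Mul(Add(64, -16), -45))))) = Add(1939, Mul(-1, Add(-3872, Mul(-1, Mul(48, -45))))) = Add(1939, Mul(-1, Add(-3872, Mul(-1, -2160)))) = Add(1939, Mul(-1, Add(-3872, 2160))) = Add(1939, Mul(-1, -1712)) = Add(1939, 1712) = 3651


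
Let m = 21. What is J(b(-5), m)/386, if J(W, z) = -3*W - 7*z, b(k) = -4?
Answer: -135/386 ≈ -0.34974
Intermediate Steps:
J(W, z) = -7*z - 3*W
J(b(-5), m)/386 = (-7*21 - 3*(-4))/386 = (-147 + 12)*(1/386) = -135*1/386 = -135/386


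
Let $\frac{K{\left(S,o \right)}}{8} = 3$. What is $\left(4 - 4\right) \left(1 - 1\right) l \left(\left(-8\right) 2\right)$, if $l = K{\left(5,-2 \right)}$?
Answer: $0$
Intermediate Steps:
$K{\left(S,o \right)} = 24$ ($K{\left(S,o \right)} = 8 \cdot 3 = 24$)
$l = 24$
$\left(4 - 4\right) \left(1 - 1\right) l \left(\left(-8\right) 2\right) = \left(4 - 4\right) \left(1 - 1\right) 24 \left(\left(-8\right) 2\right) = 0 \left(1 - 1\right) 24 \left(-16\right) = 0 \cdot 0 \cdot 24 \left(-16\right) = 0 \cdot 24 \left(-16\right) = 0 \left(-16\right) = 0$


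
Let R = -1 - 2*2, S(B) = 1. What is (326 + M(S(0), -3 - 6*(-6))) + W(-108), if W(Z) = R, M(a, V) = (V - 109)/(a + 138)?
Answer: 44543/139 ≈ 320.45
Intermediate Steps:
M(a, V) = (-109 + V)/(138 + a)
R = -5 (R = -1 - 4 = -5)
W(Z) = -5
(326 + M(S(0), -3 - 6*(-6))) + W(-108) = (326 + (-109 + (-3 - 6*(-6)))/(138 + 1)) - 5 = (326 + (-109 + (-3 + 36))/139) - 5 = (326 + (-109 + 33)/139) - 5 = (326 + (1/139)*(-76)) - 5 = (326 - 76/139) - 5 = 45238/139 - 5 = 44543/139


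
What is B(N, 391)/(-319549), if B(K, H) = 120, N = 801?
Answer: -120/319549 ≈ -0.00037553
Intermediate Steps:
B(N, 391)/(-319549) = 120/(-319549) = 120*(-1/319549) = -120/319549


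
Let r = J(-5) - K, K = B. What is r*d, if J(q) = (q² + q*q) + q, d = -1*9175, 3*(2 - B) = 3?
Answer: -403700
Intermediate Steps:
B = 1 (B = 2 - ⅓*3 = 2 - 1 = 1)
d = -9175
J(q) = q + 2*q² (J(q) = (q² + q²) + q = 2*q² + q = q + 2*q²)
K = 1
r = 44 (r = -5*(1 + 2*(-5)) - 1*1 = -5*(1 - 10) - 1 = -5*(-9) - 1 = 45 - 1 = 44)
r*d = 44*(-9175) = -403700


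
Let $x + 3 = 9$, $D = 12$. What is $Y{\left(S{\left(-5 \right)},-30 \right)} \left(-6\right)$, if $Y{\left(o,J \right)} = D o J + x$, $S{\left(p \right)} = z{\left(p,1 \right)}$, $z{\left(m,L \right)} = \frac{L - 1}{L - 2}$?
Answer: $-36$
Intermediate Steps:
$z{\left(m,L \right)} = \frac{-1 + L}{-2 + L}$
$S{\left(p \right)} = 0$ ($S{\left(p \right)} = \frac{-1 + 1}{-2 + 1} = \frac{1}{-1} \cdot 0 = \left(-1\right) 0 = 0$)
$x = 6$ ($x = -3 + 9 = 6$)
$Y{\left(o,J \right)} = 6 + 12 J o$ ($Y{\left(o,J \right)} = 12 o J + 6 = 12 J o + 6 = 6 + 12 J o$)
$Y{\left(S{\left(-5 \right)},-30 \right)} \left(-6\right) = \left(6 + 12 \left(-30\right) 0\right) \left(-6\right) = \left(6 + 0\right) \left(-6\right) = 6 \left(-6\right) = -36$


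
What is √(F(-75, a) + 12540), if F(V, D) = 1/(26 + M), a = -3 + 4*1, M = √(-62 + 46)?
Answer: √(1501243138 - 692*I)/346 ≈ 111.98 - 2.5809e-5*I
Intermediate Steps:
M = 4*I (M = √(-16) = 4*I ≈ 4.0*I)
a = 1 (a = -3 + 4 = 1)
F(V, D) = (26 - 4*I)/692 (F(V, D) = 1/(26 + 4*I) = (26 - 4*I)/692)
√(F(-75, a) + 12540) = √((13/346 - I/173) + 12540) = √(4338853/346 - I/173)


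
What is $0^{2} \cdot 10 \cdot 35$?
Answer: $0$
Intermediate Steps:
$0^{2} \cdot 10 \cdot 35 = 0 \cdot 10 \cdot 35 = 0 \cdot 35 = 0$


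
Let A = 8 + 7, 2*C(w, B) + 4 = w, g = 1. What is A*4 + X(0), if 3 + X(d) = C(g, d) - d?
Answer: 111/2 ≈ 55.500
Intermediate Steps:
C(w, B) = -2 + w/2
X(d) = -9/2 - d (X(d) = -3 + ((-2 + (1/2)*1) - d) = -3 + ((-2 + 1/2) - d) = -3 + (-3/2 - d) = -9/2 - d)
A = 15
A*4 + X(0) = 15*4 + (-9/2 - 1*0) = 60 + (-9/2 + 0) = 60 - 9/2 = 111/2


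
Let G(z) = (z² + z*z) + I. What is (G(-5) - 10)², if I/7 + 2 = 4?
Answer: 2916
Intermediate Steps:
I = 14 (I = -14 + 7*4 = -14 + 28 = 14)
G(z) = 14 + 2*z² (G(z) = (z² + z*z) + 14 = (z² + z²) + 14 = 2*z² + 14 = 14 + 2*z²)
(G(-5) - 10)² = ((14 + 2*(-5)²) - 10)² = ((14 + 2*25) - 10)² = ((14 + 50) - 10)² = (64 - 10)² = 54² = 2916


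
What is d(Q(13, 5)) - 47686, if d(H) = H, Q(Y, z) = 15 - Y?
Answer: -47684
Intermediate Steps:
d(Q(13, 5)) - 47686 = (15 - 1*13) - 47686 = (15 - 13) - 47686 = 2 - 47686 = -47684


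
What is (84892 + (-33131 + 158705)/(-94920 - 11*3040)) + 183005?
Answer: 17193566673/64180 ≈ 2.6790e+5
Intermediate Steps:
(84892 + (-33131 + 158705)/(-94920 - 11*3040)) + 183005 = (84892 + 125574/(-94920 - 33440)) + 183005 = (84892 + 125574/(-128360)) + 183005 = (84892 + 125574*(-1/128360)) + 183005 = (84892 - 62787/64180) + 183005 = 5448305773/64180 + 183005 = 17193566673/64180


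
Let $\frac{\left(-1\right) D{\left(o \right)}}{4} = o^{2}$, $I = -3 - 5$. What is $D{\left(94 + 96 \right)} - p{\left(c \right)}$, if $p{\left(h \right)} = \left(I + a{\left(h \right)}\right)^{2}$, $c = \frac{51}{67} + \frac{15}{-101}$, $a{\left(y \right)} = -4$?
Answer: $-144544$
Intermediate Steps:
$I = -8$ ($I = -3 - 5 = -8$)
$c = \frac{4146}{6767}$ ($c = 51 \cdot \frac{1}{67} + 15 \left(- \frac{1}{101}\right) = \frac{51}{67} - \frac{15}{101} = \frac{4146}{6767} \approx 0.61268$)
$p{\left(h \right)} = 144$ ($p{\left(h \right)} = \left(-8 - 4\right)^{2} = \left(-12\right)^{2} = 144$)
$D{\left(o \right)} = - 4 o^{2}$
$D{\left(94 + 96 \right)} - p{\left(c \right)} = - 4 \left(94 + 96\right)^{2} - 144 = - 4 \cdot 190^{2} - 144 = \left(-4\right) 36100 - 144 = -144400 - 144 = -144544$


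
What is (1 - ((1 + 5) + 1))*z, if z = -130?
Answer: 780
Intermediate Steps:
(1 - ((1 + 5) + 1))*z = (1 - ((1 + 5) + 1))*(-130) = (1 - (6 + 1))*(-130) = (1 - 1*7)*(-130) = (1 - 7)*(-130) = -6*(-130) = 780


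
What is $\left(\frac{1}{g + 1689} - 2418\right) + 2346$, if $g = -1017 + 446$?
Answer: $- \frac{80495}{1118} \approx -71.999$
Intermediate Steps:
$g = -571$
$\left(\frac{1}{g + 1689} - 2418\right) + 2346 = \left(\frac{1}{-571 + 1689} - 2418\right) + 2346 = \left(\frac{1}{1118} - 2418\right) + 2346 = - \frac{2703323}{1118} + 2346 = - \frac{80495}{1118}$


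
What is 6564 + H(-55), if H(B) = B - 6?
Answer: 6503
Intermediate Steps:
H(B) = -6 + B
6564 + H(-55) = 6564 + (-6 - 55) = 6564 - 61 = 6503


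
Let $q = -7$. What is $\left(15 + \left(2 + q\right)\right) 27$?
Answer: $270$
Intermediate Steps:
$\left(15 + \left(2 + q\right)\right) 27 = \left(15 + \left(2 - 7\right)\right) 27 = \left(15 - 5\right) 27 = 10 \cdot 27 = 270$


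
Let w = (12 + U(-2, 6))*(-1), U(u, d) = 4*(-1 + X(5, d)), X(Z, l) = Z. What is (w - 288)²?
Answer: 99856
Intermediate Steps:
U(u, d) = 16 (U(u, d) = 4*(-1 + 5) = 4*4 = 16)
w = -28 (w = (12 + 16)*(-1) = 28*(-1) = -28)
(w - 288)² = (-28 - 288)² = (-316)² = 99856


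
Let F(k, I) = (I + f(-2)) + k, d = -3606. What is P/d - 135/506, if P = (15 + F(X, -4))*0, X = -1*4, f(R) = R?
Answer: -135/506 ≈ -0.26680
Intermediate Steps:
X = -4
F(k, I) = -2 + I + k (F(k, I) = (I - 2) + k = (-2 + I) + k = -2 + I + k)
P = 0 (P = (15 + (-2 - 4 - 4))*0 = (15 - 10)*0 = 5*0 = 0)
P/d - 135/506 = 0/(-3606) - 135/506 = 0*(-1/3606) - 135*1/506 = 0 - 135/506 = -135/506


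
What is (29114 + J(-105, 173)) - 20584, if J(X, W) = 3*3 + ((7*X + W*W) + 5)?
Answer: 37738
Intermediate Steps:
J(X, W) = 14 + W² + 7*X (J(X, W) = 9 + ((7*X + W²) + 5) = 9 + ((W² + 7*X) + 5) = 9 + (5 + W² + 7*X) = 14 + W² + 7*X)
(29114 + J(-105, 173)) - 20584 = (29114 + (14 + 173² + 7*(-105))) - 20584 = (29114 + (14 + 29929 - 735)) - 20584 = (29114 + 29208) - 20584 = 58322 - 20584 = 37738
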